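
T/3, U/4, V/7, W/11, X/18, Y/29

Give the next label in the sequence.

Z/47

For the letter, letters move forward 1 place in the alphabet: T, U, V, W, X, Y → Z.
Second component: each term is the sum of the two before it, so 3, 4, 7, 11, 18, 29 → 47.
Combining the parts gives Z/47.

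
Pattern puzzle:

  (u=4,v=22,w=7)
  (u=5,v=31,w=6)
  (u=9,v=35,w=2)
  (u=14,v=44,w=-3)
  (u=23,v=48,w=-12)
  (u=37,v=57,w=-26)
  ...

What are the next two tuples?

U: each term is the sum of the two before it, so 4, 5, 9, 14, 23, 37 → 60 → 97.
V — alternating steps +9, +4, +9, +4, …: 22, 31, 35, 44, 48, 57 → 61 → 70.
W goes 7, 6, 2, -3, -12, -26 → -49 → -86 (together with the u always sums to 11).
Putting the parts together: (u=60,v=61,w=-49) and then (u=97,v=70,w=-86).

(u=60,v=61,w=-49), (u=97,v=70,w=-86)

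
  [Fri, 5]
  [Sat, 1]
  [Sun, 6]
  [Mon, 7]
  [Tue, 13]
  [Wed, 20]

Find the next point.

Day: runs through the weekdays Mon→Sun; Fri, Sat, Sun, Mon, Tue, Wed → Thu.
For the second part, each term is the sum of the two before it: 5, 1, 6, 7, 13, 20 → 33.
So the next point is [Thu, 33].

[Thu, 33]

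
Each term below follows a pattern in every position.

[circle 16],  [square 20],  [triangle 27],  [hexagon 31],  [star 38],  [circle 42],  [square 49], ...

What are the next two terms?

[triangle 53], [hexagon 60]

For the shape, repeats circle → square → triangle → hexagon → star: circle, square, triangle, hexagon, star, circle, square → triangle → hexagon.
Second slot: alternating steps +4, +7, +4, +7, …; 16, 20, 27, 31, 38, 42, 49 → 53 → 60.
So the next two terms are [triangle 53] and [hexagon 60].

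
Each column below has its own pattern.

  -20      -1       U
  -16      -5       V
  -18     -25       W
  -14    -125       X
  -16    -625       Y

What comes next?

First component — alternating steps +4, −2, +4, −2, …: -20, -16, -18, -14, -16 → -12.
Second component: -1, -5, -25, -125, -625 → -3125 (×5 each step).
Letter — letters move forward 1 place in the alphabet: U, V, W, X, Y → Z.
Putting it together: -12  -3125  Z.

-12  -3125  Z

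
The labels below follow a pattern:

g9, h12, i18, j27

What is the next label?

Letter — letters move forward 1 place in the alphabet: g, h, i, j → k.
For the second component, differences are 3, 6, 9, … (increasing by 3 each time): 9, 12, 18, 27 → 39.
Combining the parts gives k39.

k39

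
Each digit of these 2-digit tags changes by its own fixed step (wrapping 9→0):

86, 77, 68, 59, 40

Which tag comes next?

31

First digit goes 8, 7, 6, 5, 4 → 3 (−1 each step, mod 10).
For the second digit, +1 each step, mod 10: 6, 7, 8, 9, 0 → 1.
Putting it together: 31.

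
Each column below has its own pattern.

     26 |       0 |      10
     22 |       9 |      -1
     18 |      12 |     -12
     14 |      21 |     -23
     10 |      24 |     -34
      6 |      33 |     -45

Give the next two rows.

First component — −4 each step: 26, 22, 18, 14, 10, 6 → 2 → -2.
Second component goes 0, 9, 12, 21, 24, 33 → 36 → 45 (alternating steps +9, +3, +9, +3, …).
Third component: −11 each step, so 10, -1, -12, -23, -34, -45 → -56 → -67.
So the next two rows are 2  36  -56 and -2  45  -67.

2  36  -56; -2  45  -67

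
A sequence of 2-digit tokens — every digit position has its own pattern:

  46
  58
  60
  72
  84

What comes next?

First digit — +1 each step, mod 10: 4, 5, 6, 7, 8 → 9.
Second digit: +2 each step, mod 10, so 6, 8, 0, 2, 4 → 6.
Putting it together: 96.

96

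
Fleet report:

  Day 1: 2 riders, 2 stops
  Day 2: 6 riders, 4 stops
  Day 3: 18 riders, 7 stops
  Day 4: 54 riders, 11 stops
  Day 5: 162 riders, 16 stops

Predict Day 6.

486 riders, 22 stops

Riders goes 2, 6, 18, 54, 162 → 486 (×3 each step).
For the stops, differences are 2, 3, 4, … (increasing by 1 each time): 2, 4, 7, 11, 16 → 22.
Combining the parts gives 486 riders, 22 stops.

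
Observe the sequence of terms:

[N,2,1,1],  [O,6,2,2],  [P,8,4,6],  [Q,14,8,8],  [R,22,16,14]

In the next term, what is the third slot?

32

Third slot: ×2 each step; 1, 2, 4, 8, 16 → 32.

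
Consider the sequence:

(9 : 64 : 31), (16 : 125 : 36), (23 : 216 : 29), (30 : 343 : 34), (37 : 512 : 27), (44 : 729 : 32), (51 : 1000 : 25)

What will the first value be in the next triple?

58

First value: +7 each step; 9, 16, 23, 30, 37, 44, 51 → 58.
Second value: 64, 125, 216, 343, 512, 729, 1000 → 1331 (perfect cubes: 4³, 5³, 6³, …).
Third value goes 31, 36, 29, 34, 27, 32, 25 → 30 (alternating steps +5, −7, +5, −7, …).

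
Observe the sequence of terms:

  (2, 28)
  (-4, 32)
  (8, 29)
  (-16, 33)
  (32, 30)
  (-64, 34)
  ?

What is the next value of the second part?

31

Second part goes 28, 32, 29, 33, 30, 34 → 31 (alternating steps +4, −3, +4, −3, …).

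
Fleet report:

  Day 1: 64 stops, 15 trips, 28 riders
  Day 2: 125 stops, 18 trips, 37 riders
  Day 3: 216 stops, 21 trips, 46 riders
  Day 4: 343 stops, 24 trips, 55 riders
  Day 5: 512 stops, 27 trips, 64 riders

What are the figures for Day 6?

Stops: perfect cubes: 4³, 5³, 6³, …; 64, 125, 216, 343, 512 → 729.
Trips goes 15, 18, 21, 24, 27 → 30 (+3 each step).
Riders goes 28, 37, 46, 55, 64 → 73 (+9 each step).
Combining the parts gives 729 stops, 30 trips, 73 riders.

729 stops, 30 trips, 73 riders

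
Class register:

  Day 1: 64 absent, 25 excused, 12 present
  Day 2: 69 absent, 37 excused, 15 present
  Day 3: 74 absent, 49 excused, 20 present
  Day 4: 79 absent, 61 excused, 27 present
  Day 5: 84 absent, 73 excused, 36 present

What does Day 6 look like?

89 absent, 85 excused, 47 present

For the absent, +5 each step: 64, 69, 74, 79, 84 → 89.
Excused goes 25, 37, 49, 61, 73 → 85 (+12 each step).
Present: differences are 3, 5, 7, … (increasing by 2 each time), so 12, 15, 20, 27, 36 → 47.
So the next line is 89 absent, 85 excused, 47 present.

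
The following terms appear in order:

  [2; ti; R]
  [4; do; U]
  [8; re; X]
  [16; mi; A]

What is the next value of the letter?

First slot goes 2, 4, 8, 16 → 32 (×2 each step).
Note — runs through the solfège scale do→ti: ti, do, re, mi → fa.
Letter goes R, U, X, A → D (letters move forward 3 places in the alphabet, wrapping Z→A).

D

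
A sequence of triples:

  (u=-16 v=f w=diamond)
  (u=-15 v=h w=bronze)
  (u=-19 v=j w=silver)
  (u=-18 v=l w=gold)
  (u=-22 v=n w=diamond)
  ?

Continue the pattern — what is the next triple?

U goes -16, -15, -19, -18, -22 → -21 (alternating steps +1, −4, +1, −4, …).
V — letters move forward 2 places in the alphabet: f, h, j, l, n → p.
W goes diamond, bronze, silver, gold, diamond → bronze (repeats diamond → bronze → silver → gold).
So the next triple is (u=-21 v=p w=bronze).

(u=-21 v=p w=bronze)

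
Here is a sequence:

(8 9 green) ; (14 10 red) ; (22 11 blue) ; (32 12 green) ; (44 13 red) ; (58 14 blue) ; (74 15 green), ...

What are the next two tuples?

(92 16 red), (112 17 blue)

First component — differences are 6, 8, 10, … (increasing by 2 each time): 8, 14, 22, 32, 44, 58, 74 → 92 → 112.
Second component — +1 each step: 9, 10, 11, 12, 13, 14, 15 → 16 → 17.
Colour — repeats green → red → blue: green, red, blue, green, red, blue, green → red → blue.
So the next two tuples are (92 16 red) and (112 17 blue).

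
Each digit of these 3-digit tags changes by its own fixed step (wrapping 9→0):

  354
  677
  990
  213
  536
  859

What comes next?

First digit: +3 each step, mod 10, so 3, 6, 9, 2, 5, 8 → 1.
Second digit goes 5, 7, 9, 1, 3, 5 → 7 (+2 each step, mod 10).
Third digit: +3 each step, mod 10; 4, 7, 0, 3, 6, 9 → 2.
So the next tag is 172.

172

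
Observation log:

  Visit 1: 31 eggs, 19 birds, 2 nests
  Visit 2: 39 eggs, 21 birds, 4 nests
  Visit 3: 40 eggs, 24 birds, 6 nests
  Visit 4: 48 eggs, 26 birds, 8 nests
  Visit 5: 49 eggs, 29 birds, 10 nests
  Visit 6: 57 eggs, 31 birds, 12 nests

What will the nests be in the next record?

Eggs: alternating steps +8, +1, +8, +1, …; 31, 39, 40, 48, 49, 57 → 58.
Birds: alternating steps +2, +3, +2, +3, …, so 19, 21, 24, 26, 29, 31 → 34.
Nests: 2, 4, 6, 8, 10, 12 → 14 (+2 each step).

14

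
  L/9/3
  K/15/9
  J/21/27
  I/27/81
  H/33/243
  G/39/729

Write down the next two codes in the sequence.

F/45/2187 then E/51/6561

Letter goes L, K, J, I, H, G → F → E (letters move back 1 place in the alphabet).
For the second component, +6 each step: 9, 15, 21, 27, 33, 39 → 45 → 51.
Third component: ×3 each step; 3, 9, 27, 81, 243, 729 → 2187 → 6561.
So the next two codes are F/45/2187 and E/51/6561.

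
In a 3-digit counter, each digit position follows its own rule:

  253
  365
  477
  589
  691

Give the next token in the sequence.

703

First digit — +1 each step, mod 10: 2, 3, 4, 5, 6 → 7.
Second digit: +1 each step, mod 10, so 5, 6, 7, 8, 9 → 0.
Third digit: +2 each step, mod 10; 3, 5, 7, 9, 1 → 3.
Putting it together: 703.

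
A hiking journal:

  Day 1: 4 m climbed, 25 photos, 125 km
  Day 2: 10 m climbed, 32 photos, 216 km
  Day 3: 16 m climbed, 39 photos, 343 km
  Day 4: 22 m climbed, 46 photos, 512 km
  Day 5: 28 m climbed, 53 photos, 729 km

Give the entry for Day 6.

M climbed: +6 each step; 4, 10, 16, 22, 28 → 34.
For the photos, +7 each step: 25, 32, 39, 46, 53 → 60.
Km: 125, 216, 343, 512, 729 → 1000 (perfect cubes: 5³, 6³, 7³, …).
Combining the parts gives 34 m climbed, 60 photos, 1000 km.

34 m climbed, 60 photos, 1000 km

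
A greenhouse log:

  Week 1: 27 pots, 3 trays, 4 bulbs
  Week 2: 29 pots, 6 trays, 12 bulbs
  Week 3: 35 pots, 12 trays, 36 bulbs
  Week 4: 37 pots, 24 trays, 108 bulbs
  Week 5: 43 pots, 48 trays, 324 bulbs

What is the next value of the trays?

Pots: alternating steps +2, +6, +2, +6, …; 27, 29, 35, 37, 43 → 45.
For the trays, ×2 each step: 3, 6, 12, 24, 48 → 96.
Bulbs: ×3 each step; 4, 12, 36, 108, 324 → 972.

96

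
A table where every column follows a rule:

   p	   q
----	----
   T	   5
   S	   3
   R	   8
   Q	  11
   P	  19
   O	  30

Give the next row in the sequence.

N  49

Column p: letters move back 1 place in the alphabet, so T, S, R, Q, P, O → N.
For the column q, each term is the sum of the two before it: 5, 3, 8, 11, 19, 30 → 49.
Combining the parts gives N  49.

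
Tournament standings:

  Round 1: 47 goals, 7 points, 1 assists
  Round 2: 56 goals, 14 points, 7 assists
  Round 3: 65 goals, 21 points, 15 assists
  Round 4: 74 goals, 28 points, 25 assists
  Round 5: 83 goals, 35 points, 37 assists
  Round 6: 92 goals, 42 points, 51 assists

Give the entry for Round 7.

101 goals, 49 points, 67 assists

Goals goes 47, 56, 65, 74, 83, 92 → 101 (+9 each step).
For the points, +7 each step: 7, 14, 21, 28, 35, 42 → 49.
Assists: differences are 6, 8, 10, … (increasing by 2 each time), so 1, 7, 15, 25, 37, 51 → 67.
Combining the parts gives 101 goals, 49 points, 67 assists.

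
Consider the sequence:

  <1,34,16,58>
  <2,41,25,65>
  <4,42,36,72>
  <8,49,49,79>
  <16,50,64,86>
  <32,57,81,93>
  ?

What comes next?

First part: ×2 each step, so 1, 2, 4, 8, 16, 32 → 64.
Second part: alternating steps +7, +1, +7, +1, …; 34, 41, 42, 49, 50, 57 → 58.
Third part — perfect squares: 4², 5², 6², …: 16, 25, 36, 49, 64, 81 → 100.
Fourth part goes 58, 65, 72, 79, 86, 93 → 100 (+7 each step).
Putting it together: <64,58,100,100>.

<64,58,100,100>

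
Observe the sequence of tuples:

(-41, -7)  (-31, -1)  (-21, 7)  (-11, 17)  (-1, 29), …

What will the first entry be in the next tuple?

9

First entry — +10 each step: -41, -31, -21, -11, -1 → 9.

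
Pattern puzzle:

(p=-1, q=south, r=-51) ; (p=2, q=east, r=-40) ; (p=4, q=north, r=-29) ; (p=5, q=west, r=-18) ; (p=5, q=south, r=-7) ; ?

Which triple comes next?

P: differences are 3, 2, 1, … (decreasing by 1 each time); -1, 2, 4, 5, 5 → 4.
Q goes south, east, north, west, south → east (repeats south → east → north → west).
R: +11 each step; -51, -40, -29, -18, -7 → 4.
Putting it together: (p=4, q=east, r=4).

(p=4, q=east, r=4)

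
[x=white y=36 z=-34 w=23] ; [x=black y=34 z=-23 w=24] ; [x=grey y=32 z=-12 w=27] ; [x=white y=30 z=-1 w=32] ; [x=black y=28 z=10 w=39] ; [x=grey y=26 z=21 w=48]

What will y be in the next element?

24

For the y, −2 each step: 36, 34, 32, 30, 28, 26 → 24.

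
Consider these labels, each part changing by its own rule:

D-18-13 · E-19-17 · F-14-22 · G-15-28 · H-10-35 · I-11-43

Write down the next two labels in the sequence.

J-6-52, K-7-62

Letter: D, E, F, G, H, I → J → K (letters move forward 1 place in the alphabet).
Second component — alternating steps +1, −5, +1, −5, …: 18, 19, 14, 15, 10, 11 → 6 → 7.
Third component: 13, 17, 22, 28, 35, 43 → 52 → 62 (differences are 4, 5, 6, … (increasing by 1 each time)).
So the next two labels are J-6-52 and K-7-62.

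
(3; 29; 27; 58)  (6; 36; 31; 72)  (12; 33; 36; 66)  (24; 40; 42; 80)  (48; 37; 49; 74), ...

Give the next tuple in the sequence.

(96; 44; 57; 88)

First slot: 3, 6, 12, 24, 48 → 96 (×2 each step).
Second slot: 29, 36, 33, 40, 37 → 44 (alternating steps +7, −3, +7, −3, …).
Third slot — differences are 4, 5, 6, … (increasing by 1 each time): 27, 31, 36, 42, 49 → 57.
Fourth slot: 58, 72, 66, 80, 74 → 88 (always 2 × the second slot).
Combining the parts gives (96; 44; 57; 88).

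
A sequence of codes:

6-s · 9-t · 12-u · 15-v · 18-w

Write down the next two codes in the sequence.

21-x then 24-y

First component: 6, 9, 12, 15, 18 → 21 → 24 (+3 each step).
Letter: s, t, u, v, w → x → y (letters move forward 1 place in the alphabet).
So the next two codes are 21-x and 24-y.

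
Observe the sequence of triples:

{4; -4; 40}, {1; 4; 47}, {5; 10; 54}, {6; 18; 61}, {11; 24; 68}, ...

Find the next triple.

First component — each term is the sum of the two before it: 4, 1, 5, 6, 11 → 17.
Second component: -4, 4, 10, 18, 24 → 32 (alternating steps +8, +6, +8, +6, …).
For the third component, +7 each step: 40, 47, 54, 61, 68 → 75.
Putting it together: {17; 32; 75}.

{17; 32; 75}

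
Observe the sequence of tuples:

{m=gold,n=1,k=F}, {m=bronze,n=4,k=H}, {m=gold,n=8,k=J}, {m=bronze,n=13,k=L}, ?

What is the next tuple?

{m=gold,n=19,k=N}

M: alternates gold ↔ bronze, so gold, bronze, gold, bronze → gold.
N: differences are 3, 4, 5, … (increasing by 1 each time); 1, 4, 8, 13 → 19.
K: letters move forward 2 places in the alphabet, so F, H, J, L → N.
Putting it together: {m=gold,n=19,k=N}.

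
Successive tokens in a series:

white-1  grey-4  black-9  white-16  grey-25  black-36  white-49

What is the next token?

Shade: repeats white → grey → black; white, grey, black, white, grey, black, white → grey.
Second component: perfect squares: 1², 2², 3², …, so 1, 4, 9, 16, 25, 36, 49 → 64.
So the next token is grey-64.

grey-64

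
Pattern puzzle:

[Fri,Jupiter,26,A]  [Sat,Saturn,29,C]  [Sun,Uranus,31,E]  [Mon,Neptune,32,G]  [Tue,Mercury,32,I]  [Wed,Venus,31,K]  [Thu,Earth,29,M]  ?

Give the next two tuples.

[Fri,Mars,26,O], [Sat,Jupiter,22,Q]

Day — runs through the weekdays Mon→Sun: Fri, Sat, Sun, Mon, Tue, Wed, Thu → Fri → Sat.
Planet goes Jupiter, Saturn, Uranus, Neptune, Mercury, Venus, Earth → Mars → Jupiter (runs through the planets Mercury→Neptune).
Third coordinate — differences are 3, 2, 1, … (decreasing by 1 each time): 26, 29, 31, 32, 32, 31, 29 → 26 → 22.
Letter: letters move forward 2 places in the alphabet, so A, C, E, G, I, K, M → O → Q.
So the next two tuples are [Fri,Mars,26,O] and [Sat,Jupiter,22,Q].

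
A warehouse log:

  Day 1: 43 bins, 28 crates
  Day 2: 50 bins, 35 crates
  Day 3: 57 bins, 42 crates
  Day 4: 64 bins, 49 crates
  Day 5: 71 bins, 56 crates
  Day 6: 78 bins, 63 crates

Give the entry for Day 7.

85 bins, 70 crates

Bins — +7 each step: 43, 50, 57, 64, 71, 78 → 85.
Crates — +7 each step: 28, 35, 42, 49, 56, 63 → 70.
Putting it together: 85 bins, 70 crates.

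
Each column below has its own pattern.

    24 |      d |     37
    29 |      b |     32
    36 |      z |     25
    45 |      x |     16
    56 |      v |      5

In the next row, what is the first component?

69

First component: differences are 5, 7, 9, … (increasing by 2 each time); 24, 29, 36, 45, 56 → 69.
Letter: letters move back 2 places in the alphabet, wrapping A→Z, so d, b, z, x, v → t.
Third component: together with the first component always sums to 61, so 37, 32, 25, 16, 5 → -8.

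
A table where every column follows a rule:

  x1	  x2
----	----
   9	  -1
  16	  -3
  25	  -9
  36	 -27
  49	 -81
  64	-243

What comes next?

81  -729

Column x1: perfect squares: 3², 4², 5², …, so 9, 16, 25, 36, 49, 64 → 81.
Column x2: ×3 each step; -1, -3, -9, -27, -81, -243 → -729.
So the next line is 81  -729.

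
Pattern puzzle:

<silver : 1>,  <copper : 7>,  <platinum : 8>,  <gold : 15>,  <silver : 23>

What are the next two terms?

<copper : 38>, <platinum : 61>

Metal: repeats silver → copper → platinum → gold; silver, copper, platinum, gold, silver → copper → platinum.
Second entry: 1, 7, 8, 15, 23 → 38 → 61 (each term is the sum of the two before it).
Putting the parts together: <copper : 38> and then <platinum : 61>.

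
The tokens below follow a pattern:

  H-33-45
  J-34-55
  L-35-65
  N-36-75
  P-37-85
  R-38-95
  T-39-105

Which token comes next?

Letter: letters move forward 2 places in the alphabet, so H, J, L, N, P, R, T → V.
Second component goes 33, 34, 35, 36, 37, 38, 39 → 40 (+1 each step).
Third component: +10 each step; 45, 55, 65, 75, 85, 95, 105 → 115.
Putting it together: V-40-115.

V-40-115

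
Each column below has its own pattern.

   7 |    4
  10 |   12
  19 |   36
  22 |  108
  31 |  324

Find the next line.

34  972

First component: 7, 10, 19, 22, 31 → 34 (alternating steps +3, +9, +3, +9, …).
Second component: ×3 each step, so 4, 12, 36, 108, 324 → 972.
So the next line is 34  972.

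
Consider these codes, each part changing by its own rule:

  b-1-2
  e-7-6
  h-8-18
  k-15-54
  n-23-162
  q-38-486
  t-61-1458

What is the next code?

Letter: letters move forward 3 places in the alphabet; b, e, h, k, n, q, t → w.
Second component goes 1, 7, 8, 15, 23, 38, 61 → 99 (each term is the sum of the two before it).
For the third component, ×3 each step: 2, 6, 18, 54, 162, 486, 1458 → 4374.
So the next code is w-99-4374.

w-99-4374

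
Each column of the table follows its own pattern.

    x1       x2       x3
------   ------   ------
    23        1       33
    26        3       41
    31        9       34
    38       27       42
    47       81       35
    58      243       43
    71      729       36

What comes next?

Column x1: differences are 3, 5, 7, … (increasing by 2 each time); 23, 26, 31, 38, 47, 58, 71 → 86.
Column x2: 1, 3, 9, 27, 81, 243, 729 → 2187 (×3 each step).
Column x3 — alternating steps +8, −7, +8, −7, …: 33, 41, 34, 42, 35, 43, 36 → 44.
Putting it together: 86  2187  44.

86  2187  44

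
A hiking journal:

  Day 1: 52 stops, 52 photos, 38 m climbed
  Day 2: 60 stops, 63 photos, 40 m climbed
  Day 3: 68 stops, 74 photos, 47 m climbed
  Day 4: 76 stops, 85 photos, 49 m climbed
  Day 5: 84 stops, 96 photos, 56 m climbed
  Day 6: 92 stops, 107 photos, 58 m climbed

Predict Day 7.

Stops — +8 each step: 52, 60, 68, 76, 84, 92 → 100.
Photos goes 52, 63, 74, 85, 96, 107 → 118 (+11 each step).
For the m climbed, alternating steps +2, +7, +2, +7, …: 38, 40, 47, 49, 56, 58 → 65.
Combining the parts gives 100 stops, 118 photos, 65 m climbed.

100 stops, 118 photos, 65 m climbed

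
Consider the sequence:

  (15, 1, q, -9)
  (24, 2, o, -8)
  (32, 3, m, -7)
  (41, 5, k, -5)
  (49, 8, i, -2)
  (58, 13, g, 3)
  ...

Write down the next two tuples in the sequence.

(66, 21, e, 11), (75, 34, c, 24)

First part: alternating steps +9, +8, +9, +8, …, so 15, 24, 32, 41, 49, 58 → 66 → 75.
Second part: each term is the sum of the two before it; 1, 2, 3, 5, 8, 13 → 21 → 34.
For the letter, letters move back 2 places in the alphabet: q, o, m, k, i, g → e → c.
Fourth part goes -9, -8, -7, -5, -2, 3 → 11 → 24 (always 10 less than the second part).
So the next two tuples are (66, 21, e, 11) and (75, 34, c, 24).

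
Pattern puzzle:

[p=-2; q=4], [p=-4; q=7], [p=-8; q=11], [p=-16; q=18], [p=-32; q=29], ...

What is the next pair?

[p=-64; q=47]

P: ×2 each step, so -2, -4, -8, -16, -32 → -64.
For the q, each term is the sum of the two before it: 4, 7, 11, 18, 29 → 47.
Combining the parts gives [p=-64; q=47].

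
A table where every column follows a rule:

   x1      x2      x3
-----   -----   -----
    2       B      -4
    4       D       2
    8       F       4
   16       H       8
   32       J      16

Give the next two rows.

Column x1 goes 2, 4, 8, 16, 32 → 64 → 128 (×2 each step).
Column x2: letters move forward 2 places in the alphabet, so B, D, F, H, J → L → N.
Column x3: -4, 2, 4, 8, 16 → 32 → 64 (always the previous value of the column x1).
Putting the parts together: 64  L  32 and then 128  N  64.

64  L  32; 128  N  64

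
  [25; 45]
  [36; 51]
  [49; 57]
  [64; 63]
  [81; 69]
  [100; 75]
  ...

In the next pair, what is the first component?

First component — perfect squares: 5², 6², 7², …: 25, 36, 49, 64, 81, 100 → 121.
Second component — +6 each step: 45, 51, 57, 63, 69, 75 → 81.

121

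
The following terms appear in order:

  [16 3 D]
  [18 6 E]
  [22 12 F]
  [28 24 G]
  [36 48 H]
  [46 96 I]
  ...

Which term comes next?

For the first slot, differences are 2, 4, 6, … (increasing by 2 each time): 16, 18, 22, 28, 36, 46 → 58.
Second slot — ×2 each step: 3, 6, 12, 24, 48, 96 → 192.
Letter — letters move forward 1 place in the alphabet: D, E, F, G, H, I → J.
Putting it together: [58 192 J].

[58 192 J]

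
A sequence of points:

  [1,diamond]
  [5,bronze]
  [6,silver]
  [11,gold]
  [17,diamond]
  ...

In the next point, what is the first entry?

28

First entry: each term is the sum of the two before it; 1, 5, 6, 11, 17 → 28.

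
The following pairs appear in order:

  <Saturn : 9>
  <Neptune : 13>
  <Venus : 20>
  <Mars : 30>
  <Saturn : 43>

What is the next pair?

<Neptune : 59>

For the planet, repeats Saturn → Neptune → Venus → Mars: Saturn, Neptune, Venus, Mars, Saturn → Neptune.
Second part: 9, 13, 20, 30, 43 → 59 (differences are 4, 7, 10, … (increasing by 3 each time)).
Combining the parts gives <Neptune : 59>.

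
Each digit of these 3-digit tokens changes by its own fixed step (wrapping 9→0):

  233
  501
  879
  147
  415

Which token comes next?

First digit goes 2, 5, 8, 1, 4 → 7 (+3 each step, mod 10).
Second digit: 3, 0, 7, 4, 1 → 8 (−3 each step, mod 10).
Third digit: 3, 1, 9, 7, 5 → 3 (−2 each step, mod 10).
Combining the parts gives 783.

783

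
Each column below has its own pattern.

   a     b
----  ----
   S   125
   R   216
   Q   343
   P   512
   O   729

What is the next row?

N  1000

Column a: letters move back 1 place in the alphabet, so S, R, Q, P, O → N.
Column b: 125, 216, 343, 512, 729 → 1000 (perfect cubes: 5³, 6³, 7³, …).
Combining the parts gives N  1000.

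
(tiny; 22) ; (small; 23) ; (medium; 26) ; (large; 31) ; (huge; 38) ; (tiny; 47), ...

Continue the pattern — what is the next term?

(small; 58)

Size goes tiny, small, medium, large, huge, tiny → small (repeats tiny → small → medium → large → huge).
Second entry: differences are 1, 3, 5, … (increasing by 2 each time); 22, 23, 26, 31, 38, 47 → 58.
Putting it together: (small; 58).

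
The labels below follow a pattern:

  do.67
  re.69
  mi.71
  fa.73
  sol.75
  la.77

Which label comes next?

ti.79

Note goes do, re, mi, fa, sol, la → ti (runs through the solfège scale do→ti).
Second component — +2 each step: 67, 69, 71, 73, 75, 77 → 79.
Putting it together: ti.79.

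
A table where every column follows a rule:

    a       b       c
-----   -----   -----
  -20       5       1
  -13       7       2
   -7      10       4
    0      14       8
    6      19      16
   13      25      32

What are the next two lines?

19  32  64; 26  40  128

Column a goes -20, -13, -7, 0, 6, 13 → 19 → 26 (alternating steps +7, +6, +7, +6, …).
Column b goes 5, 7, 10, 14, 19, 25 → 32 → 40 (differences are 2, 3, 4, … (increasing by 1 each time)).
For the column c, ×2 each step: 1, 2, 4, 8, 16, 32 → 64 → 128.
So the next two lines are 19  32  64 and 26  40  128.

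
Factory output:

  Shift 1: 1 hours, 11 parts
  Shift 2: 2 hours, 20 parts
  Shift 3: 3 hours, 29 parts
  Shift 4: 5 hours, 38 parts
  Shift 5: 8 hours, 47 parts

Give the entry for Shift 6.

For the hours, each term is the sum of the two before it: 1, 2, 3, 5, 8 → 13.
Parts: +9 each step; 11, 20, 29, 38, 47 → 56.
So the next row is 13 hours, 56 parts.

13 hours, 56 parts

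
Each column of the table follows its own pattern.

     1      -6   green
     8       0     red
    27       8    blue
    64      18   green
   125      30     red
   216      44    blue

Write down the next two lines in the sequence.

343  60  green; 512  78  red

First component: 1, 8, 27, 64, 125, 216 → 343 → 512 (perfect cubes: 1³, 2³, 3³, …).
Second component goes -6, 0, 8, 18, 30, 44 → 60 → 78 (differences are 6, 8, 10, … (increasing by 2 each time)).
Colour: repeats green → red → blue; green, red, blue, green, red, blue → green → red.
So the next two lines are 343  60  green and 512  78  red.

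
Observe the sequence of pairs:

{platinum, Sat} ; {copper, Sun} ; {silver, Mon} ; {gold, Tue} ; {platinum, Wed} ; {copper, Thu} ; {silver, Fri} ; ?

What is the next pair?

Metal: repeats platinum → copper → silver → gold; platinum, copper, silver, gold, platinum, copper, silver → gold.
Day — runs through the weekdays Mon→Sun: Sat, Sun, Mon, Tue, Wed, Thu, Fri → Sat.
So the next pair is {gold, Sat}.

{gold, Sat}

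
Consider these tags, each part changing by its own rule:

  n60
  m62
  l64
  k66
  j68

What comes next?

i70

Letter: letters move back 1 place in the alphabet, so n, m, l, k, j → i.
Second component goes 60, 62, 64, 66, 68 → 70 (+2 each step).
Putting it together: i70.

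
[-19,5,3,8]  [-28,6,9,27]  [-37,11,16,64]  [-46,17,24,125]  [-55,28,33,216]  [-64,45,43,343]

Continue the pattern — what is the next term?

For the first slot, −9 each step: -19, -28, -37, -46, -55, -64 → -73.
Second slot goes 5, 6, 11, 17, 28, 45 → 73 (each term is the sum of the two before it).
Third slot: 3, 9, 16, 24, 33, 43 → 54 (differences are 6, 7, 8, … (increasing by 1 each time)).
Fourth slot — perfect cubes: 2³, 3³, 4³, …: 8, 27, 64, 125, 216, 343 → 512.
So the next term is [-73,73,54,512].

[-73,73,54,512]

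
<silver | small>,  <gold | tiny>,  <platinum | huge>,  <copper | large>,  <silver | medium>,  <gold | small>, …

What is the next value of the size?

tiny

For the metal, repeats silver → gold → platinum → copper: silver, gold, platinum, copper, silver, gold → platinum.
Size: repeats small → tiny → huge → large → medium, so small, tiny, huge, large, medium, small → tiny.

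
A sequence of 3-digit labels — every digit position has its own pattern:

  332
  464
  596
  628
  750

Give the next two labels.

First digit: +1 each step, mod 10, so 3, 4, 5, 6, 7 → 8 → 9.
For the second digit, +3 each step, mod 10: 3, 6, 9, 2, 5 → 8 → 1.
Third digit: +2 each step, mod 10, so 2, 4, 6, 8, 0 → 2 → 4.
So the next two labels are 882 and 914.

882 then 914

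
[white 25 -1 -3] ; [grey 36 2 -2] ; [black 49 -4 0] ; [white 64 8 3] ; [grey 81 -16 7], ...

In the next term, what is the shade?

Shade — repeats white → grey → black: white, grey, black, white, grey → black.
Second slot: 25, 36, 49, 64, 81 → 100 (perfect squares: 5², 6², 7², …).
Third slot — ×(-2) each step: -1, 2, -4, 8, -16 → 32.
Fourth slot goes -3, -2, 0, 3, 7 → 12 (differences are 1, 2, 3, … (increasing by 1 each time)).

black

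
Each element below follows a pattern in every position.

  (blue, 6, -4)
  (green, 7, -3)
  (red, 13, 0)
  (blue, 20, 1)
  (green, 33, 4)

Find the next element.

(red, 53, 5)

Colour — repeats blue → green → red: blue, green, red, blue, green → red.
Second coordinate: 6, 7, 13, 20, 33 → 53 (each term is the sum of the two before it).
Third coordinate goes -4, -3, 0, 1, 4 → 5 (alternating steps +1, +3, +1, +3, …).
So the next element is (red, 53, 5).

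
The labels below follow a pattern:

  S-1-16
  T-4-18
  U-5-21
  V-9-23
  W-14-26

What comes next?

X-23-28

Letter: letters move forward 1 place in the alphabet, so S, T, U, V, W → X.
Second component goes 1, 4, 5, 9, 14 → 23 (each term is the sum of the two before it).
Third component — alternating steps +2, +3, +2, +3, …: 16, 18, 21, 23, 26 → 28.
So the next label is X-23-28.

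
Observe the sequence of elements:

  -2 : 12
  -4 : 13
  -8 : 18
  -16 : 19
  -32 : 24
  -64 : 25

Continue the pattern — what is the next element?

-128 : 30

First slot: ×2 each step, so -2, -4, -8, -16, -32, -64 → -128.
For the second slot, alternating steps +1, +5, +1, +5, …: 12, 13, 18, 19, 24, 25 → 30.
So the next element is -128 : 30.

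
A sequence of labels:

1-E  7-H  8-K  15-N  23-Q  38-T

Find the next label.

First component: each term is the sum of the two before it; 1, 7, 8, 15, 23, 38 → 61.
Letter: E, H, K, N, Q, T → W (letters move forward 3 places in the alphabet).
Combining the parts gives 61-W.

61-W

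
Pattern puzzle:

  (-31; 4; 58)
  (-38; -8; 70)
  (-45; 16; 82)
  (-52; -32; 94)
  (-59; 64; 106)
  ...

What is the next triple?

(-66; -128; 118)

First slot: -31, -38, -45, -52, -59 → -66 (−7 each step).
Second slot: 4, -8, 16, -32, 64 → -128 (×(-2) each step).
Third slot: +12 each step, so 58, 70, 82, 94, 106 → 118.
Putting it together: (-66; -128; 118).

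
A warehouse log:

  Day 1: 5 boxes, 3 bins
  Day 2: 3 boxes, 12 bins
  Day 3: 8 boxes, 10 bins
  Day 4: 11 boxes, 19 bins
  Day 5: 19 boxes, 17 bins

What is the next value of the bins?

Boxes: each term is the sum of the two before it, so 5, 3, 8, 11, 19 → 30.
Bins — alternating steps +9, −2, +9, −2, …: 3, 12, 10, 19, 17 → 26.

26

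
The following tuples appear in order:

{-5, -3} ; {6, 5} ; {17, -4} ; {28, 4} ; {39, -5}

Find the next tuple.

{50, 3}

First part: -5, 6, 17, 28, 39 → 50 (+11 each step).
Second part: alternating steps +8, −9, +8, −9, …, so -3, 5, -4, 4, -5 → 3.
Combining the parts gives {50, 3}.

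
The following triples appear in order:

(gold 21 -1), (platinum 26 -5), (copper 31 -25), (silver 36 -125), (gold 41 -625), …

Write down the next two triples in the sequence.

Metal: gold, platinum, copper, silver, gold → platinum → copper (repeats gold → platinum → copper → silver).
Second slot: 21, 26, 31, 36, 41 → 46 → 51 (+5 each step).
Third slot — ×5 each step: -1, -5, -25, -125, -625 → -3125 → -15625.
Putting the parts together: (platinum 46 -3125) and then (copper 51 -15625).

(platinum 46 -3125), (copper 51 -15625)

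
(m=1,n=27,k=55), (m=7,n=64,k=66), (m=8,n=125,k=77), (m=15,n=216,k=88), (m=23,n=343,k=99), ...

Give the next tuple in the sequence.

M — each term is the sum of the two before it: 1, 7, 8, 15, 23 → 38.
N — perfect cubes: 3³, 4³, 5³, …: 27, 64, 125, 216, 343 → 512.
K — +11 each step: 55, 66, 77, 88, 99 → 110.
Putting it together: (m=38,n=512,k=110).

(m=38,n=512,k=110)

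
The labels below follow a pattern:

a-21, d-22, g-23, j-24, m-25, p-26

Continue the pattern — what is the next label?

Letter: letters move forward 3 places in the alphabet; a, d, g, j, m, p → s.
Second component: 21, 22, 23, 24, 25, 26 → 27 (+1 each step).
Combining the parts gives s-27.

s-27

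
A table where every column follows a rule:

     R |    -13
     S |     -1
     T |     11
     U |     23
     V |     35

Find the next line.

Letter: letters move forward 1 place in the alphabet, so R, S, T, U, V → W.
Second component: +12 each step; -13, -1, 11, 23, 35 → 47.
Combining the parts gives W  47.

W  47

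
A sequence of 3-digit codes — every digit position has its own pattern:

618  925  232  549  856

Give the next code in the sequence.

163

First digit: +3 each step, mod 10, so 6, 9, 2, 5, 8 → 1.
Second digit: 1, 2, 3, 4, 5 → 6 (+1 each step, mod 10).
Third digit — −3 each step, mod 10: 8, 5, 2, 9, 6 → 3.
Putting it together: 163.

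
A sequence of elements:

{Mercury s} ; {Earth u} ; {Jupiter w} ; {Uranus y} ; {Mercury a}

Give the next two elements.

Planet: Mercury, Earth, Jupiter, Uranus, Mercury → Earth → Jupiter (repeats Mercury → Earth → Jupiter → Uranus).
For the letter, letters move forward 2 places in the alphabet, wrapping Z→A: s, u, w, y, a → c → e.
Putting the parts together: {Earth c} and then {Jupiter e}.

{Earth c}, {Jupiter e}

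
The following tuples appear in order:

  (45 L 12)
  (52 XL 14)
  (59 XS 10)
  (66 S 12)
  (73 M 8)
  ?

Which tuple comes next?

First component: 45, 52, 59, 66, 73 → 80 (+7 each step).
Size — runs through clothing sizes XS→XL: L, XL, XS, S, M → L.
Third component: alternating steps +2, −4, +2, −4, …; 12, 14, 10, 12, 8 → 10.
Combining the parts gives (80 L 10).

(80 L 10)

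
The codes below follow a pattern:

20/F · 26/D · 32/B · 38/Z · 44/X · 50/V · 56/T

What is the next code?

62/R

First component — +6 each step: 20, 26, 32, 38, 44, 50, 56 → 62.
Letter — letters move back 2 places in the alphabet, wrapping A→Z: F, D, B, Z, X, V, T → R.
So the next code is 62/R.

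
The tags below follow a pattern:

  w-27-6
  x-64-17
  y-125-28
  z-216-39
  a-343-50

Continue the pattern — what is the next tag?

Letter goes w, x, y, z, a → b (letters move forward 1 place in the alphabet, wrapping Z→A).
Second component: perfect cubes: 3³, 4³, 5³, …; 27, 64, 125, 216, 343 → 512.
Third component — +11 each step: 6, 17, 28, 39, 50 → 61.
So the next tag is b-512-61.

b-512-61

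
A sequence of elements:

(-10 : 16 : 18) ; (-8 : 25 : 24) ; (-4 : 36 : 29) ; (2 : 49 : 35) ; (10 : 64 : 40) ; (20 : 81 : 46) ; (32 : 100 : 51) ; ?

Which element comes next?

(46 : 121 : 57)

For the first coordinate, differences are 2, 4, 6, … (increasing by 2 each time): -10, -8, -4, 2, 10, 20, 32 → 46.
Second coordinate: 16, 25, 36, 49, 64, 81, 100 → 121 (perfect squares: 4², 5², 6², …).
For the third coordinate, alternating steps +6, +5, +6, +5, …: 18, 24, 29, 35, 40, 46, 51 → 57.
So the next element is (46 : 121 : 57).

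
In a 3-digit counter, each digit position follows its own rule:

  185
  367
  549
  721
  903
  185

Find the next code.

For the first digit, +2 each step, mod 10: 1, 3, 5, 7, 9, 1 → 3.
Second digit goes 8, 6, 4, 2, 0, 8 → 6 (−2 each step, mod 10).
Third digit: +2 each step, mod 10, so 5, 7, 9, 1, 3, 5 → 7.
Combining the parts gives 367.

367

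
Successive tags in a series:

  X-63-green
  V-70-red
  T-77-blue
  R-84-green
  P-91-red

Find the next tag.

Letter: letters move back 2 places in the alphabet; X, V, T, R, P → N.
Second component: +7 each step; 63, 70, 77, 84, 91 → 98.
Colour — repeats green → red → blue: green, red, blue, green, red → blue.
Combining the parts gives N-98-blue.

N-98-blue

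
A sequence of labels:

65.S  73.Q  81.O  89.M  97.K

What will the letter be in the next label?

Letter goes S, Q, O, M, K → I (letters move back 2 places in the alphabet).

I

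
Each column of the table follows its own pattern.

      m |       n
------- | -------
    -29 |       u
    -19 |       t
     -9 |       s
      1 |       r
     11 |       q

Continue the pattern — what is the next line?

Column m: +10 each step, so -29, -19, -9, 1, 11 → 21.
Column n — letters move back 1 place in the alphabet: u, t, s, r, q → p.
Putting it together: 21  p.

21  p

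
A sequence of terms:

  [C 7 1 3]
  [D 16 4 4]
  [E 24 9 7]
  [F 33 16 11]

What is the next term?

[G 41 25 18]

Letter goes C, D, E, F → G (letters move forward 1 place in the alphabet).
Second slot — alternating steps +9, +8, +9, +8, …: 7, 16, 24, 33 → 41.
Third slot: perfect squares: 1², 2², 3², …, so 1, 4, 9, 16 → 25.
Fourth slot: 3, 4, 7, 11 → 18 (each term is the sum of the two before it).
Putting it together: [G 41 25 18].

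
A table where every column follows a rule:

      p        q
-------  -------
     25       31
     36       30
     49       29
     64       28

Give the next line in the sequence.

81  27

Column p: 25, 36, 49, 64 → 81 (perfect squares: 5², 6², 7², …).
Column q: −1 each step; 31, 30, 29, 28 → 27.
Combining the parts gives 81  27.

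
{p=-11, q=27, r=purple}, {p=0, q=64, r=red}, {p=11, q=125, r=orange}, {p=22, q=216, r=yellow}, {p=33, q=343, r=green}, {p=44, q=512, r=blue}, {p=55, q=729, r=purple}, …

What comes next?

{p=66, q=1000, r=red}

P goes -11, 0, 11, 22, 33, 44, 55 → 66 (+11 each step).
Q: perfect cubes: 3³, 4³, 5³, …, so 27, 64, 125, 216, 343, 512, 729 → 1000.
R: repeats purple → red → orange → yellow → green → blue, so purple, red, orange, yellow, green, blue, purple → red.
Combining the parts gives {p=66, q=1000, r=red}.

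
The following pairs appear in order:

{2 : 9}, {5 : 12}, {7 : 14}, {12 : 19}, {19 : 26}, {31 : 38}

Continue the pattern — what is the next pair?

First entry: 2, 5, 7, 12, 19, 31 → 50 (each term is the sum of the two before it).
Second entry: always 7 more than the first entry, so 9, 12, 14, 19, 26, 38 → 57.
Combining the parts gives {50 : 57}.

{50 : 57}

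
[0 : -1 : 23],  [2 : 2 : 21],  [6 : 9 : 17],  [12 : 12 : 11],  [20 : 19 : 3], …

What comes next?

[30 : 22 : -7]

First component: 0, 2, 6, 12, 20 → 30 (differences are 2, 4, 6, … (increasing by 2 each time)).
Second component: alternating steps +3, +7, +3, +7, …; -1, 2, 9, 12, 19 → 22.
Third component goes 23, 21, 17, 11, 3 → -7 (together with the first component always sums to 23).
So the next tuple is [30 : 22 : -7].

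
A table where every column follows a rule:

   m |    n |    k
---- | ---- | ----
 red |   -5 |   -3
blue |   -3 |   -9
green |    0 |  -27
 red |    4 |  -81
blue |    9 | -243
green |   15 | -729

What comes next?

For the column m, repeats red → blue → green: red, blue, green, red, blue, green → red.
Column n: differences are 2, 3, 4, … (increasing by 1 each time); -5, -3, 0, 4, 9, 15 → 22.
Column k goes -3, -9, -27, -81, -243, -729 → -2187 (×3 each step).
So the next line is red  22  -2187.

red  22  -2187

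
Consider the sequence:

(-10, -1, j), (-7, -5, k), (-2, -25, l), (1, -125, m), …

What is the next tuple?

(6, -625, n)

First slot — alternating steps +3, +5, +3, +5, …: -10, -7, -2, 1 → 6.
Second slot: ×5 each step, so -1, -5, -25, -125 → -625.
Letter goes j, k, l, m → n (letters move forward 1 place in the alphabet).
Combining the parts gives (6, -625, n).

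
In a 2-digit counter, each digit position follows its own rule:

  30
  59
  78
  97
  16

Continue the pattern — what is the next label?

35

For the first digit, +2 each step, mod 10: 3, 5, 7, 9, 1 → 3.
Second digit goes 0, 9, 8, 7, 6 → 5 (−1 each step, mod 10).
So the next label is 35.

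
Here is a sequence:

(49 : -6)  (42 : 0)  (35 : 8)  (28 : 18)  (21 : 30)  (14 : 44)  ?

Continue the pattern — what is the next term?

First coordinate — −7 each step: 49, 42, 35, 28, 21, 14 → 7.
Second coordinate: differences are 6, 8, 10, … (increasing by 2 each time), so -6, 0, 8, 18, 30, 44 → 60.
Combining the parts gives (7 : 60).

(7 : 60)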